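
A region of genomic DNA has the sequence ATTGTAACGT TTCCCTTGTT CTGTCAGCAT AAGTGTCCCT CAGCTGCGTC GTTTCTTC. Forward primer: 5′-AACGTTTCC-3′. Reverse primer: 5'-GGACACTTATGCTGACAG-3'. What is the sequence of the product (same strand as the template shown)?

Forward primer AACGTTTCC is found on the top strand at positions 6–14.
Reverse complement of the reverse primer: CTGTCAGCATAAGTGTCC. This occurs on the top strand at positions 21–38.
The product is the template from position 6 through 38 (33 bp).

5'-AACGTTTCCCTTGTTCTGTCAGCATAAGTGTCC-3'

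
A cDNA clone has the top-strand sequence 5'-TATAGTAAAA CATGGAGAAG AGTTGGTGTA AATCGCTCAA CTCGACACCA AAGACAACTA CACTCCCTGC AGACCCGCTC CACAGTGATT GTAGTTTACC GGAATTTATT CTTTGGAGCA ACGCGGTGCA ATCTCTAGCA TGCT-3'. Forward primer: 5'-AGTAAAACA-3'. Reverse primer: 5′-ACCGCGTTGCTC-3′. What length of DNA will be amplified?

The forward primer matches the template at positions 4–12.
Reverse complement of the reverse primer: GAGCAACGCGGT. This occurs on the top strand at positions 116–127.
Amplicon spans positions 4–127: 124 bp.

124 bp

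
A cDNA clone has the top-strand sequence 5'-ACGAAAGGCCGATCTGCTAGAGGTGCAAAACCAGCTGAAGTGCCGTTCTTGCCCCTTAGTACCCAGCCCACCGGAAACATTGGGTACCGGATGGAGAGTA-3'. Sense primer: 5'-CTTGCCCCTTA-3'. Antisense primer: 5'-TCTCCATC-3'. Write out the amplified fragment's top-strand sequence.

Scanning the template, CTTGCCCCTTA occurs at positions 48–58; this primer anneals to the bottom strand there with its 3' end pointing downstream.
Taking the reverse complement of TCTCCATC gives GATGGAGA, found at positions 90–97 on the template; the primer anneals here to the top strand with its 3' end pointing upstream.
The product is the template from position 48 through 97 (50 bp).

5'-CTTGCCCCTTAGTACCCAGCCCACCGGAAACATTGGGTACCGGATGGAGA-3'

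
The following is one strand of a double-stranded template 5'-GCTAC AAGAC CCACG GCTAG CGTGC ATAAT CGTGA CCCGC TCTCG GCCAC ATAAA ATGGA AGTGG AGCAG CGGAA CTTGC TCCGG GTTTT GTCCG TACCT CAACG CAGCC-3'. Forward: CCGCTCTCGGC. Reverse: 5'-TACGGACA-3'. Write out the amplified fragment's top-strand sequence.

5'-CCGCTCTCGGCCACATAAAATGGAAGTGGAGCAGCGGAACTTGCTCCGGGTTTTGTCCGTA-3'

Forward primer CCGCTCTCGGC is found on the top strand at positions 37–47.
The reverse primer's reverse complement is TGTCCGTA, which matches the template at positions 90–97.
The product is the template from position 37 through 97 (61 bp).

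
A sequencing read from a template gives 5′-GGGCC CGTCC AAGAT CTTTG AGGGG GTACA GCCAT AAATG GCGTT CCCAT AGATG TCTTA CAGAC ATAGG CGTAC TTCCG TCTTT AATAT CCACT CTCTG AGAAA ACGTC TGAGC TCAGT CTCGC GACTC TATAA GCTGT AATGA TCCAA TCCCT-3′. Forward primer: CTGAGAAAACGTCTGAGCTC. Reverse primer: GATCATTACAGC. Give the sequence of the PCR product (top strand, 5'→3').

5'-CTGAGAAAACGTCTGAGCTCAGTCTCGCGACTCTATAAGCTGTAATGATC-3'

The forward primer matches the template at positions 98–117.
Taking the reverse complement of GATCATTACAGC gives GCTGTAATGATC, found at positions 136–147 on the template; the primer anneals here to the top strand with its 3' end pointing upstream.
The product is the template from position 98 through 147 (50 bp).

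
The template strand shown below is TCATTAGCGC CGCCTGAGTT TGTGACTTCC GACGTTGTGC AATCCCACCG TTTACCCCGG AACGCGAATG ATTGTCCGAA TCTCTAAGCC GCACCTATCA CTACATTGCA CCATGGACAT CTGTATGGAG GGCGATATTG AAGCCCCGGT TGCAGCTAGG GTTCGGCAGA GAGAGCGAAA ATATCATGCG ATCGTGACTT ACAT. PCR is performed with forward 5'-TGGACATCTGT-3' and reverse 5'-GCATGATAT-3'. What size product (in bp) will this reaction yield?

The forward primer matches the template at positions 114–124.
The reverse primer's reverse complement is ATATCATGC, which matches the template at positions 181–189.
Product length = (reverse-primer end) − (forward-primer start) + 1 = 189 − 114 + 1 = 76 bp.

76 bp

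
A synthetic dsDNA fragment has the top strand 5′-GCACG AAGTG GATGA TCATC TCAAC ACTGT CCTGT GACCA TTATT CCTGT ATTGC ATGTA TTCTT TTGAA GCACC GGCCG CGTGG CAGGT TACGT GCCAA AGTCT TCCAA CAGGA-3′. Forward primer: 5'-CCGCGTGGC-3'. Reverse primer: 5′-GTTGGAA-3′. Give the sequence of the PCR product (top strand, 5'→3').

The forward primer matches the template at positions 78–86.
Taking the reverse complement of GTTGGAA gives TTCCAAC, found at positions 105–111 on the template; the primer anneals here to the top strand with its 3' end pointing upstream.
The product is the template from position 78 through 111 (34 bp).

5'-CCGCGTGGCAGGTTACGTGCCAAAGTCTTCCAAC-3'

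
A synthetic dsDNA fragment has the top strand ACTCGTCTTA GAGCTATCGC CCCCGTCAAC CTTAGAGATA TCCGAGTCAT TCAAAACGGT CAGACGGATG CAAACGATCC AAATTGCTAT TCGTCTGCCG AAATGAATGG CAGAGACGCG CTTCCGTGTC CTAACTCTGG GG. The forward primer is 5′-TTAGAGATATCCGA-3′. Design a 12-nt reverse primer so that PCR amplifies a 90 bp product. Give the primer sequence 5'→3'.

The forward primer binds at positions 32–45, so a 90 bp product ends at position 32 + 90 − 1 = 121.
The reverse primer anneals to the top strand over positions 110–121, i.e. to GCAGAGACGCGC.
Its sequence written 5'→3' is the reverse complement: GCGCGTCTCTGC.

5'-GCGCGTCTCTGC-3'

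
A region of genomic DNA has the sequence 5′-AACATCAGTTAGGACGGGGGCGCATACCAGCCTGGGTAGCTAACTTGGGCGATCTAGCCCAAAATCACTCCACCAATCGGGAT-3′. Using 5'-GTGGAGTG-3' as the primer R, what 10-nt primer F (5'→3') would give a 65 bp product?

The reverse primer's reverse complement CACTCCAC matches the template at positions 66–73, so the product ends at position 73.
A 65 bp product then starts at position 73 − 65 + 1 = 9.
The forward primer is identical to the top strand there: TTAGGACGGG.

5'-TTAGGACGGG-3'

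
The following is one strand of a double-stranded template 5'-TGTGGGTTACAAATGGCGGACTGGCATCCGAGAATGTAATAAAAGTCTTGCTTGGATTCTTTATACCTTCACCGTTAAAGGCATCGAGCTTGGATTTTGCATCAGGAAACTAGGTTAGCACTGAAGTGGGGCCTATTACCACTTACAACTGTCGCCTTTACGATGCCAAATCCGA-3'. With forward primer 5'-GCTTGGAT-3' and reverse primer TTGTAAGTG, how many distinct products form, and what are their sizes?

The forward primer GCTTGGAT matches the top strand at positions 50–57, 88–95.
The reverse primer's reverse complement is CACTTACAA, matching at positions 140–148.
Each forward site pairs with the reverse site to give a product ending at position 148: sizes 99, 61 bp.

Two products: 99 bp, 61 bp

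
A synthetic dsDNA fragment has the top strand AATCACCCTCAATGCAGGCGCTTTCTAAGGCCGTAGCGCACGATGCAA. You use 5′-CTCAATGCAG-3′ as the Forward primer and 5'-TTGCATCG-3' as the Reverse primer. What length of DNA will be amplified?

Scanning the template, CTCAATGCAG occurs at positions 8–17; this primer anneals to the bottom strand there with its 3' end pointing downstream.
The reverse primer's reverse complement is CGATGCAA, which matches the template at positions 41–48.
Amplicon spans positions 8–48: 41 bp.

41 bp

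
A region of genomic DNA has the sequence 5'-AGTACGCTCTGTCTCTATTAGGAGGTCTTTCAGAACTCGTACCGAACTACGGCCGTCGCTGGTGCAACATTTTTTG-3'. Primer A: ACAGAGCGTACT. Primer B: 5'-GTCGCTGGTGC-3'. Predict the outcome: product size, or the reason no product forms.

No product — the primers' 3' ends point away from each other.

Primer A (ACAGAGCGTACT) has reverse complement AGTACGCTCTGT, which matches the top strand at positions 1–12; primer A anneals to the top strand there with its 3' end pointing upstream toward position 1.
Primer B (GTCGCTGGTGC) matches the top strand directly at positions 55–65; it anneals to the bottom strand with its 3' end pointing downstream toward position 65.
The 3' ends diverge (primer A extends toward position 1, primer B toward position 76), so the primers never converge on a shared product.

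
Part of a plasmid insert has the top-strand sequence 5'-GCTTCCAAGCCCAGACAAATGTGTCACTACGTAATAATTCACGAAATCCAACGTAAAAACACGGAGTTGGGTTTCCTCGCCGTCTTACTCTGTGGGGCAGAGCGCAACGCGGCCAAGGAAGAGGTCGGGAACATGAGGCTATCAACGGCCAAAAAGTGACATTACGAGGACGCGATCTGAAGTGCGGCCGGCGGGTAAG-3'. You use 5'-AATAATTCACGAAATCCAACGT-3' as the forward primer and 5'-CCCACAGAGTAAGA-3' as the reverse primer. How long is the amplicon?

64 bp

Scanning the template, AATAATTCACGAAATCCAACGT occurs at positions 33–54; this primer anneals to the bottom strand there with its 3' end pointing downstream.
Reverse complement of the reverse primer: TCTTACTCTGTGGG. This occurs on the top strand at positions 83–96.
Product length = (reverse-primer end) − (forward-primer start) + 1 = 96 − 33 + 1 = 64 bp.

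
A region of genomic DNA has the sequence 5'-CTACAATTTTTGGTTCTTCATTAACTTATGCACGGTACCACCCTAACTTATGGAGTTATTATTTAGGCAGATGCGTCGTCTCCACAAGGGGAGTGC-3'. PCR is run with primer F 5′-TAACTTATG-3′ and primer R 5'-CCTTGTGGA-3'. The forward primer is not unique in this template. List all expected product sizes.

The forward primer TAACTTATG matches the top strand at positions 22–30, 44–52.
The reverse primer's reverse complement is TCCACAAGG, matching at positions 81–89.
Each forward site pairs with the reverse site to give a product ending at position 89: sizes 68, 46 bp.

68 bp, 46 bp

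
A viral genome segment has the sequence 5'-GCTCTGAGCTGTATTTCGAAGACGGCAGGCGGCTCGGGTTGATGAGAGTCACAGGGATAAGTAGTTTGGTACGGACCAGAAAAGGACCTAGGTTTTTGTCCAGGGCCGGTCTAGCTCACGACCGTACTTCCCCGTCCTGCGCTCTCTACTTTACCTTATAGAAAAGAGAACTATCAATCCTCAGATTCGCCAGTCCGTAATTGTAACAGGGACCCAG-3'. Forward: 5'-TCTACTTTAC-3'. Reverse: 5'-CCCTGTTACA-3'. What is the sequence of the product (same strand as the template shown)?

5'-TCTACTTTACCTTATAGAAAAGAGAACTATCAATCCTCAGATTCGCCAGTCCGTAATTGTAACAGGG-3'

The forward primer matches the template at positions 145–154.
The reverse primer's reverse complement is TGTAACAGGG, which matches the template at positions 202–211.
The product is the template from position 145 through 211 (67 bp).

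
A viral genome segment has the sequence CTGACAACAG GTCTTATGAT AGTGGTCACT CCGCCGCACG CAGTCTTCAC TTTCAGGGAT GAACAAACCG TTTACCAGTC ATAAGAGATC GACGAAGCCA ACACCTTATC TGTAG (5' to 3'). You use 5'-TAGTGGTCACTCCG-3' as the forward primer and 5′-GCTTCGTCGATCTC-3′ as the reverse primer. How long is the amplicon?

79 bp

The forward primer matches the template at positions 20–33.
The reverse primer's reverse complement is GAGATCGACGAAGC, which matches the template at positions 85–98.
The product runs from position 20 to position 98, so its length is 98 − 20 + 1 = 79 bp.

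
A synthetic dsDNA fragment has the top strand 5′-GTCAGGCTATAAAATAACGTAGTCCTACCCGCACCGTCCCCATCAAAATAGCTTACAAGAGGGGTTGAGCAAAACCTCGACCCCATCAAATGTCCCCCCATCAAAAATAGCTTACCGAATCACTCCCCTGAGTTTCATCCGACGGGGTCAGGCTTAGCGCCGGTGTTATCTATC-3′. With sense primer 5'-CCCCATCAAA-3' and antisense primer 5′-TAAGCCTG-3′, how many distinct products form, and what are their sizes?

The forward primer CCCCATCAAA matches the top strand at positions 38–47, 81–90, 96–105.
The reverse primer's reverse complement is CAGGCTTA, matching at positions 149–156.
Each forward site pairs with the reverse site to give a product ending at position 156: sizes 119, 76, 61 bp.

Three products: 119 bp, 76 bp, 61 bp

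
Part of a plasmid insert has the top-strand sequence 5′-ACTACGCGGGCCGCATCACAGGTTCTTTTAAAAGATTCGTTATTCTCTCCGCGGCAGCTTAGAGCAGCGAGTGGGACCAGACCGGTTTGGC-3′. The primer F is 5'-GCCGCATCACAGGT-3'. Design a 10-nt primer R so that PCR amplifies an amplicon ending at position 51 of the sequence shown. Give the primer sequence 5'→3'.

The forward primer binds at positions 10–23; the product's 3' end on the top strand is position 51.
The reverse primer anneals to the top strand over positions 42–51, i.e. to ATTCTCTCCG.
Its sequence written 5'→3' is the reverse complement: CGGAGAGAAT.

5'-CGGAGAGAAT-3'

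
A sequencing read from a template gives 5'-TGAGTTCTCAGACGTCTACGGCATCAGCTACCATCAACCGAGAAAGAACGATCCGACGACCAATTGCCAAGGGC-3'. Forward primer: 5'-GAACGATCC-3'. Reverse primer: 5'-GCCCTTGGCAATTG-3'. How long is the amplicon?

29 bp

The forward primer matches the template at positions 46–54.
Reverse complement of the reverse primer: CAATTGCCAAGGGC. This occurs on the top strand at positions 61–74.
Amplicon spans positions 46–74: 29 bp.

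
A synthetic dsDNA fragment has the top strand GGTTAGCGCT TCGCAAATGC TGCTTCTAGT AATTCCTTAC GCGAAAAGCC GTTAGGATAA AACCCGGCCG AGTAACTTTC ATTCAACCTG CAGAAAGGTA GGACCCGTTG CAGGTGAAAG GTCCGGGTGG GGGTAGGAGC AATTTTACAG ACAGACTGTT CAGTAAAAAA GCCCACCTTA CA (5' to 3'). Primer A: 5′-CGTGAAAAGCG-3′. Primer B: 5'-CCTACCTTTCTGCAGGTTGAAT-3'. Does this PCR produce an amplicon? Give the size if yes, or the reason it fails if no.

Primer A (CGTGAAAAGCG) does not match the top strand, and its reverse complement CGCTTTTCACG does not match either.
With no annealing site for primer A, no amplification occurs.

No product — primer A has no binding site in the template.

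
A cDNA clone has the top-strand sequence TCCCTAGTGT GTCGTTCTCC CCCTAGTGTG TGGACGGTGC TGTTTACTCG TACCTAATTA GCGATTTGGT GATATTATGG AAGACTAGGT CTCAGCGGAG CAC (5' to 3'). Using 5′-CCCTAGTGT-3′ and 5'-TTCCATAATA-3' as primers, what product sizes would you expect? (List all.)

The forward primer CCCTAGTGT matches the top strand at positions 2–10, 21–29.
The reverse primer's reverse complement is TATTATGGAA, matching at positions 73–82.
Each forward site pairs with the reverse site to give a product ending at position 82: sizes 81, 62 bp.

81 bp, 62 bp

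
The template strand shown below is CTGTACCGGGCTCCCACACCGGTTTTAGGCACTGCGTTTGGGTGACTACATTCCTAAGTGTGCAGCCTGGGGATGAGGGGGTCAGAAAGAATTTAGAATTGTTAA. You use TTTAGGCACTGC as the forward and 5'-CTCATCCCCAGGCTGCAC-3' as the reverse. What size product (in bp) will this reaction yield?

54 bp

Forward primer TTTAGGCACTGC is found on the top strand at positions 24–35.
Reverse complement of the reverse primer: GTGCAGCCTGGGGATGAG. This occurs on the top strand at positions 60–77.
The product runs from position 24 to position 77, so its length is 77 − 24 + 1 = 54 bp.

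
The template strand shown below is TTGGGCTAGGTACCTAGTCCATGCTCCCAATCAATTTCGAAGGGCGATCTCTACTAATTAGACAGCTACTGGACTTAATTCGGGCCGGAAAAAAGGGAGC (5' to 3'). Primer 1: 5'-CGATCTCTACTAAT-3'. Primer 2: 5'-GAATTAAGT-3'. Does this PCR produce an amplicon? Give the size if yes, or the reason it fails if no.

Yes — a 37 bp product.

Primer 1 (CGATCTCTACTAAT) matches the top strand at positions 45–58; it acts as a forward primer.
Primer 2's reverse complement is ACTTAATTC, matching the top strand at positions 73–81; it acts as a reverse primer.
The 3' ends face each other across positions 45–81, giving a 37 bp product.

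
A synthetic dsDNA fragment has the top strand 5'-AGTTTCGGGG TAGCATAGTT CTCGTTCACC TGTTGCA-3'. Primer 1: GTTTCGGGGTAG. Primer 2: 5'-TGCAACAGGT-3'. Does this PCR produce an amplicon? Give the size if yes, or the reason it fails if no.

Primer 1 (GTTTCGGGGTAG) matches the top strand at positions 2–13; it acts as a forward primer.
Primer 2's reverse complement is ACCTGTTGCA, matching the top strand at positions 28–37; it acts as a reverse primer.
The 3' ends face each other across positions 2–37, giving a 36 bp product.

Yes — a 36 bp product.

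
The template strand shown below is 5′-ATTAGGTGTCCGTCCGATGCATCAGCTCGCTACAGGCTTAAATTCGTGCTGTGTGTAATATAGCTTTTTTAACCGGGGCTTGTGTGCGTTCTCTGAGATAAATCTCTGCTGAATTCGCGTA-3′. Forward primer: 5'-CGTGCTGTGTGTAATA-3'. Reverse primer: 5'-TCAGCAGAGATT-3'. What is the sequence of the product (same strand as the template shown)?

Scanning the template, CGTGCTGTGTGTAATA occurs at positions 45–60; this primer anneals to the bottom strand there with its 3' end pointing downstream.
Reverse complement of the reverse primer: AATCTCTGCTGA. This occurs on the top strand at positions 101–112.
The product is the template from position 45 through 112 (68 bp).

5'-CGTGCTGTGTGTAATATAGCTTTTTTAACCGGGGCTTGTGTGCGTTCTCTGAGATAAATCTCTGCTGA-3'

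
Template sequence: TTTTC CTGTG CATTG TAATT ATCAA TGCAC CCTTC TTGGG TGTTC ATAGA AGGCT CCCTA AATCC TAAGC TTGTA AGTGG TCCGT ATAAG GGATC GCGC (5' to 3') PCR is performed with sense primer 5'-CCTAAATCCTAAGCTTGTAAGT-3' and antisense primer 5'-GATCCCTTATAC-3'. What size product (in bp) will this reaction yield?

Forward primer CCTAAATCCTAAGCTTGTAAGT is found on the top strand at positions 57–78.
Reverse complement of the reverse primer: GTATAAGGGATC. This occurs on the top strand at positions 84–95.
The product runs from position 57 to position 95, so its length is 95 − 57 + 1 = 39 bp.

39 bp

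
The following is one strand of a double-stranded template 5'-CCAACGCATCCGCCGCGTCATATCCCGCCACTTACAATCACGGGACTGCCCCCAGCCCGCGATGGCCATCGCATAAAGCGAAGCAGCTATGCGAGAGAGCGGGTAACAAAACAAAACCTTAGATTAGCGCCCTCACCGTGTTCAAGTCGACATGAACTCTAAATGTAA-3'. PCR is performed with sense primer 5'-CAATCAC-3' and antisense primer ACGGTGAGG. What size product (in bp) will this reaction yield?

Forward primer CAATCAC is found on the top strand at positions 35–41.
The reverse primer's reverse complement is CCTCACCGT, which matches the template at positions 131–139.
Amplicon spans positions 35–139: 105 bp.

105 bp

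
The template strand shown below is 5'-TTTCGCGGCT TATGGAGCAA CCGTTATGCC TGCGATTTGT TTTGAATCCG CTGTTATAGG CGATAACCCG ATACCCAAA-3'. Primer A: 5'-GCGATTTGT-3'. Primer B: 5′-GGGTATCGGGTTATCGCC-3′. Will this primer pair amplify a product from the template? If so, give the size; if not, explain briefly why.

Primer A (GCGATTTGT) matches the top strand at positions 32–40; it acts as a forward primer.
Primer B's reverse complement is GGCGATAACCCGATACCC, matching the top strand at positions 59–76; it acts as a reverse primer.
The 3' ends face each other across positions 32–76, giving a 45 bp product.

Yes — a 45 bp product.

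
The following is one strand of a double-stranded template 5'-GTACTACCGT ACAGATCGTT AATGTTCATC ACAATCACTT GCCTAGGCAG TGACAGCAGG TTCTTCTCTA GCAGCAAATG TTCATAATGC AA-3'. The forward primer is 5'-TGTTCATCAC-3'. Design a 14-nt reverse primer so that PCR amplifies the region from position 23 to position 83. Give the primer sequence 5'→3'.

The product's 3' end on the top strand is position 83.
The reverse primer anneals to the top strand over positions 70–83, i.e. to AGCAGCAAATGTTC.
Its sequence written 5'→3' is the reverse complement: GAACATTTGCTGCT.

5'-GAACATTTGCTGCT-3'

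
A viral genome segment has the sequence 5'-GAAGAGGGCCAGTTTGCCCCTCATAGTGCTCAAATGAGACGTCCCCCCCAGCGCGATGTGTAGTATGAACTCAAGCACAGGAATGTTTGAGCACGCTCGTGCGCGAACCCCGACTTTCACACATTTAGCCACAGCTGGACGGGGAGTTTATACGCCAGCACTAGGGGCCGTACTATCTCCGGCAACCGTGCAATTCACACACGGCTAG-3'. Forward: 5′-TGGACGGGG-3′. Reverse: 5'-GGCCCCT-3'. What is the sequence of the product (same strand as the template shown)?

5'-TGGACGGGGAGTTTATACGCCAGCACTAGGGGCC-3'

The forward primer matches the template at positions 136–144.
Reverse complement of the reverse primer: AGGGGCC. This occurs on the top strand at positions 163–169.
The product is the template from position 136 through 169 (34 bp).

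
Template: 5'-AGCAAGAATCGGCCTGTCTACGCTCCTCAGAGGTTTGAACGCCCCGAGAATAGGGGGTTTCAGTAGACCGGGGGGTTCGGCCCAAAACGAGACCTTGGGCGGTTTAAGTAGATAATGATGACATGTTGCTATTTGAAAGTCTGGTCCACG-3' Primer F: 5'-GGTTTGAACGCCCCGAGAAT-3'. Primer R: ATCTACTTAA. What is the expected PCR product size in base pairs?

The forward primer matches the template at positions 32–51.
Reverse complement of the reverse primer: TTAAGTAGAT. This occurs on the top strand at positions 104–113.
Amplicon spans positions 32–113: 82 bp.

82 bp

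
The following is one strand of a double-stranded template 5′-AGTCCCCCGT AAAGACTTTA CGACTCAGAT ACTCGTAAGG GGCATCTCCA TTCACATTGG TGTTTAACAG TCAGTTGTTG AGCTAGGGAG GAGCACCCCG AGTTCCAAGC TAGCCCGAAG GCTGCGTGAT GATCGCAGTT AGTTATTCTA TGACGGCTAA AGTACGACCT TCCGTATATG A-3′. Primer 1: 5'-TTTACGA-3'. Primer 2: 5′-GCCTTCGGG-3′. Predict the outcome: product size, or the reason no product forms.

Primer 1 (TTTACGA) matches the top strand at positions 17–23; it acts as a forward primer.
Primer 2's reverse complement is CCCGAAGGC, matching the top strand at positions 114–122; it acts as a reverse primer.
The 3' ends face each other across positions 17–122, giving a 106 bp product.

Yes — a 106 bp product.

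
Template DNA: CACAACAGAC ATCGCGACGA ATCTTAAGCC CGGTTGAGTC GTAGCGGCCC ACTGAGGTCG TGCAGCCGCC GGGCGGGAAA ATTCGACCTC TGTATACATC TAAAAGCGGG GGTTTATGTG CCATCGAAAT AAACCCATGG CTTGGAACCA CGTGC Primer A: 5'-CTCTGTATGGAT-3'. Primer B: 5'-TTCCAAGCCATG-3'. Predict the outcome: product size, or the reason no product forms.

Primer A (CTCTGTATGGAT) does not match the top strand, and its reverse complement ATCCATACAGAG does not match either.
With no annealing site for primer A, no amplification occurs.

No product — primer A has no binding site in the template.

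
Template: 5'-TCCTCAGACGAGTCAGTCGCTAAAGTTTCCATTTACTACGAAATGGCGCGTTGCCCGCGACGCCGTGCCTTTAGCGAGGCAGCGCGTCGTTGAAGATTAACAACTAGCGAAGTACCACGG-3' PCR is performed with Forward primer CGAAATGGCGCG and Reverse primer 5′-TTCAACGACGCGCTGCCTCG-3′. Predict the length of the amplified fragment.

Forward primer CGAAATGGCGCG is found on the top strand at positions 39–50.
Taking the reverse complement of TTCAACGACGCGCTGCCTCG gives CGAGGCAGCGCGTCGTTGAA, found at positions 75–94 on the template; the primer anneals here to the top strand with its 3' end pointing upstream.
The product runs from position 39 to position 94, so its length is 94 − 39 + 1 = 56 bp.

56 bp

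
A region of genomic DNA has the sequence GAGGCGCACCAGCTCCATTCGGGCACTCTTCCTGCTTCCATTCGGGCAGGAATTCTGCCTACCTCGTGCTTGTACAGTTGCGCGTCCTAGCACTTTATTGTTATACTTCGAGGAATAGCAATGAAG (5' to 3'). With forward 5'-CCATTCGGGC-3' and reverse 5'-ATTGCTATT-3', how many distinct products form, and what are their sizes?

The forward primer CCATTCGGGC matches the top strand at positions 15–24, 38–47.
The reverse primer's reverse complement is AATAGCAAT, matching at positions 114–122.
Each forward site pairs with the reverse site to give a product ending at position 122: sizes 108, 85 bp.

Two products: 108 bp, 85 bp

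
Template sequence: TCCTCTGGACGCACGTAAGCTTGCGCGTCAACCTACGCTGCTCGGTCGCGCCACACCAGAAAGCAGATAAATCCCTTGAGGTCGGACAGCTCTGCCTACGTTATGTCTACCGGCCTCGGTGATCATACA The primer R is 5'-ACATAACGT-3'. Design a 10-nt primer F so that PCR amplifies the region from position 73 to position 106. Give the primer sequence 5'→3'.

5'-CCCTTGAGGT-3'

The reverse primer's reverse complement ACGTTATGT matches the template at positions 98–106; the product starts at position 73.
The forward primer is identical to the top strand over positions 73–82: CCCTTGAGGT.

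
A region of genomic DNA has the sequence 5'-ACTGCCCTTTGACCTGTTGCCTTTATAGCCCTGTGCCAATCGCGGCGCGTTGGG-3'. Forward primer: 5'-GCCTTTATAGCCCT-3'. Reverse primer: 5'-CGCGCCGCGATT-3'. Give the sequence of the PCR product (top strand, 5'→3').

The forward primer matches the template at positions 19–32.
Taking the reverse complement of CGCGCCGCGATT gives AATCGCGGCGCG, found at positions 38–49 on the template; the primer anneals here to the top strand with its 3' end pointing upstream.
The product is the template from position 19 through 49 (31 bp).

5'-GCCTTTATAGCCCTGTGCCAATCGCGGCGCG-3'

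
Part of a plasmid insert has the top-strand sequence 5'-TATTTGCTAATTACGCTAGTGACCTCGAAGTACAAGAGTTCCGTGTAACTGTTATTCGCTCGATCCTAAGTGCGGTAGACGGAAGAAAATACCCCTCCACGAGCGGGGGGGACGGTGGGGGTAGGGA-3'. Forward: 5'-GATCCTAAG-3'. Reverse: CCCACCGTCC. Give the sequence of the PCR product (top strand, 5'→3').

5'-GATCCTAAGTGCGGTAGACGGAAGAAAATACCCCTCCACGAGCGGGGGGGACGGTGGG-3'

Forward primer GATCCTAAG is found on the top strand at positions 62–70.
The reverse primer's reverse complement is GGACGGTGGG, which matches the template at positions 110–119.
The product is the template from position 62 through 119 (58 bp).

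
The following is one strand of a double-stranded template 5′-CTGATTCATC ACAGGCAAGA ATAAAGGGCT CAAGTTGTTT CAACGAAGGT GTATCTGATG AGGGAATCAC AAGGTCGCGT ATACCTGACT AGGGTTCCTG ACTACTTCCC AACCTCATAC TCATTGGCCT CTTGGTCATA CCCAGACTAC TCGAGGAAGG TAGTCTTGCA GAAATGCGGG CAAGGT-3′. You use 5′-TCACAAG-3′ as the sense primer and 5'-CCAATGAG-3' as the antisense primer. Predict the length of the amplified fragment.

61 bp

The forward primer matches the template at positions 67–73.
Taking the reverse complement of CCAATGAG gives CTCATTGG, found at positions 120–127 on the template; the primer anneals here to the top strand with its 3' end pointing upstream.
The product runs from position 67 to position 127, so its length is 127 − 67 + 1 = 61 bp.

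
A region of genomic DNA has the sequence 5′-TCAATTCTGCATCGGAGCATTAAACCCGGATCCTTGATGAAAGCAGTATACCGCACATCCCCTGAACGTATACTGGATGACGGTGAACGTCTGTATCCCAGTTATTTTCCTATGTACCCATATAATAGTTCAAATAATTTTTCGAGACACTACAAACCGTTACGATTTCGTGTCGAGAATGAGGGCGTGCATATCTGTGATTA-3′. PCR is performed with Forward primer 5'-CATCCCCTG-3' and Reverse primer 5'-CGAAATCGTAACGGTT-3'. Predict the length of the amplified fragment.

Scanning the template, CATCCCCTG occurs at positions 56–64; this primer anneals to the bottom strand there with its 3' end pointing downstream.
Taking the reverse complement of CGAAATCGTAACGGTT gives AACCGTTACGATTTCG, found at positions 155–170 on the template; the primer anneals here to the top strand with its 3' end pointing upstream.
Product length = (reverse-primer end) − (forward-primer start) + 1 = 170 − 56 + 1 = 115 bp.

115 bp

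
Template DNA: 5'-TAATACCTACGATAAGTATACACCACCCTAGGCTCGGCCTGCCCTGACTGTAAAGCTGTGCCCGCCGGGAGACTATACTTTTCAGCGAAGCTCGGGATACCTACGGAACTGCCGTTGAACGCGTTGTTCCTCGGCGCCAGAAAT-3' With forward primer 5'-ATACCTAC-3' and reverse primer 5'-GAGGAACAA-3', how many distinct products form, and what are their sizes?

Two products: 130 bp, 36 bp

The forward primer ATACCTAC matches the top strand at positions 3–10, 97–104.
The reverse primer's reverse complement is TTGTTCCTC, matching at positions 124–132.
Each forward site pairs with the reverse site to give a product ending at position 132: sizes 130, 36 bp.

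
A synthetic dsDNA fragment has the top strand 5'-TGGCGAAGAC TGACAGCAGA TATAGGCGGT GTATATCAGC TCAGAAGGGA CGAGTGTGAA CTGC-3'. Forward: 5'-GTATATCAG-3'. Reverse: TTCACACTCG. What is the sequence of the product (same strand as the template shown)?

The forward primer matches the template at positions 31–39.
Reverse complement of the reverse primer: CGAGTGTGAA. This occurs on the top strand at positions 51–60.
The product is the template from position 31 through 60 (30 bp).

5'-GTATATCAGCTCAGAAGGGACGAGTGTGAA-3'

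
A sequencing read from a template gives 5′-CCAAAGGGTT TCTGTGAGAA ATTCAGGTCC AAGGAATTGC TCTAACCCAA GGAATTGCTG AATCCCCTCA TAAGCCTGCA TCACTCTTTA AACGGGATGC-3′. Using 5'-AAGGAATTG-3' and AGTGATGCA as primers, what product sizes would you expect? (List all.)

55 bp, 37 bp

The forward primer AAGGAATTG matches the top strand at positions 31–39, 49–57.
The reverse primer's reverse complement is TGCATCACT, matching at positions 77–85.
Each forward site pairs with the reverse site to give a product ending at position 85: sizes 55, 37 bp.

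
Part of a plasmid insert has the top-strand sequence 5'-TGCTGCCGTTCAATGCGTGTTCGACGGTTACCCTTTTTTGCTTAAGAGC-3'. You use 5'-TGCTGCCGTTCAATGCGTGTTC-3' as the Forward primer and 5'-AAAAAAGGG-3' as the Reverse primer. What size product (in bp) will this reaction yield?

The forward primer matches the template at positions 1–22.
Reverse complement of the reverse primer: CCCTTTTTT. This occurs on the top strand at positions 31–39.
Amplicon spans positions 1–39: 39 bp.

39 bp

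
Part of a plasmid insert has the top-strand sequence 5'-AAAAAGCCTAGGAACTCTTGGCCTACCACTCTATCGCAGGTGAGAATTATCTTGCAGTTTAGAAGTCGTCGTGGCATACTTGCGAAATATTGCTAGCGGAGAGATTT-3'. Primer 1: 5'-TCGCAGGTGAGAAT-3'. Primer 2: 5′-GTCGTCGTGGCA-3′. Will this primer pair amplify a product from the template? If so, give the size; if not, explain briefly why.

Primer 1 (TCGCAGGTGAGAAT) matches the top strand at positions 34–47 (3' end points downstream).
Primer 2 (GTCGTCGTGGCA) also matches the top strand directly, at positions 65–76 — its reverse complement TGCCACGACGAC is not present.
Both primers anneal to the bottom strand with 3' ends pointing the same way, so neither can prime synthesis back toward the other.

No product — both primers anneal to the same strand and extend in the same direction.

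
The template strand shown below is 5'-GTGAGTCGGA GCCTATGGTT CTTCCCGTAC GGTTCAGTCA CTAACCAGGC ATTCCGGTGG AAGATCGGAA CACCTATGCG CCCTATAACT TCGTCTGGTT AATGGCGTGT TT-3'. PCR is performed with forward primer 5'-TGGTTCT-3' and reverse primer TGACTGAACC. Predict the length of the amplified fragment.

25 bp

Scanning the template, TGGTTCT occurs at positions 16–22; this primer anneals to the bottom strand there with its 3' end pointing downstream.
The reverse primer's reverse complement is GGTTCAGTCA, which matches the template at positions 31–40.
The product runs from position 16 to position 40, so its length is 40 − 16 + 1 = 25 bp.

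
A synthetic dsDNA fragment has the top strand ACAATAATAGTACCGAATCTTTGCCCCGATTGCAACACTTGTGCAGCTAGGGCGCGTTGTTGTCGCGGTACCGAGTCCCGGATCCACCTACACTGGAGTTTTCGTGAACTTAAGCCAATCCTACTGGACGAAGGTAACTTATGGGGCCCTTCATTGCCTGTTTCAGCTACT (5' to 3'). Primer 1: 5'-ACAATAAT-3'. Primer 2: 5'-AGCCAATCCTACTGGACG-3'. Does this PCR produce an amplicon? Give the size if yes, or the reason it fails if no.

Primer 1 (ACAATAAT) matches the top strand at positions 1–8 (3' end points downstream).
Primer 2 (AGCCAATCCTACTGGACG) also matches the top strand directly, at positions 113–130 — its reverse complement CGTCCAGTAGGATTGGCT is not present.
Both primers anneal to the bottom strand with 3' ends pointing the same way, so neither can prime synthesis back toward the other.

No product — both primers anneal to the same strand and extend in the same direction.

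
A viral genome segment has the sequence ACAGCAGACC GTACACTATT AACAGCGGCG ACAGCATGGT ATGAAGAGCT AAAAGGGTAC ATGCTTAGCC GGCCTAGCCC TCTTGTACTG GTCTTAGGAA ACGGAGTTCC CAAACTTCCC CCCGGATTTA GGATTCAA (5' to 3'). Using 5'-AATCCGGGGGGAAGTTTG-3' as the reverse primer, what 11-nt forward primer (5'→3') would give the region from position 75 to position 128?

The reverse primer's reverse complement CAAACTTCCCCCCGGATT matches the template at positions 111–128; the product starts at position 75.
The forward primer is identical to the top strand over positions 75–85: TAGCCCTCTTG.

5'-TAGCCCTCTTG-3'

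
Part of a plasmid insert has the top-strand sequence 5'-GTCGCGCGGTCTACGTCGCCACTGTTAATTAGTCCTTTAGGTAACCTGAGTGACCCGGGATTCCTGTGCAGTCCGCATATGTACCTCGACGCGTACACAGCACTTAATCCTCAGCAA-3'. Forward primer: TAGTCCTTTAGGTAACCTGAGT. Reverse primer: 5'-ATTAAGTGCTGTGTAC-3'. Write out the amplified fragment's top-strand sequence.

5'-TAGTCCTTTAGGTAACCTGAGTGACCCGGGATTCCTGTGCAGTCCGCATATGTACCTCGACGCGTACACAGCACTTAAT-3'

Scanning the template, TAGTCCTTTAGGTAACCTGAGT occurs at positions 30–51; this primer anneals to the bottom strand there with its 3' end pointing downstream.
Reverse complement of the reverse primer: GTACACAGCACTTAAT. This occurs on the top strand at positions 93–108.
The product is the template from position 30 through 108 (79 bp).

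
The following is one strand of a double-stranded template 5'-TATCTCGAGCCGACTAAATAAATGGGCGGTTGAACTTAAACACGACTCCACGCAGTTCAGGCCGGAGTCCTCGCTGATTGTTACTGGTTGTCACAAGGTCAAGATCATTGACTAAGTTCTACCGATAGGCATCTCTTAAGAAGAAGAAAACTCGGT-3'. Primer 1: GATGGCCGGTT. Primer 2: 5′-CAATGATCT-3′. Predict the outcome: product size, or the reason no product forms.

Primer 1 (GATGGCCGGTT) does not match the top strand, and its reverse complement AACCGGCCATC does not match either.
With no annealing site for primer 1, no amplification occurs.

No product — primer 1 has no binding site in the template.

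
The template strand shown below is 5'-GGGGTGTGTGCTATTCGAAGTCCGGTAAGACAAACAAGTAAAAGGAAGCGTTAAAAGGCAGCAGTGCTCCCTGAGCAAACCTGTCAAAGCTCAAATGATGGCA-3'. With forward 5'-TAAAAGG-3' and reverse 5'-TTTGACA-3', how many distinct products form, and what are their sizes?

Two products: 50 bp, 37 bp

The forward primer TAAAAGG matches the top strand at positions 39–45, 52–58.
The reverse primer's reverse complement is TGTCAAA, matching at positions 82–88.
Each forward site pairs with the reverse site to give a product ending at position 88: sizes 50, 37 bp.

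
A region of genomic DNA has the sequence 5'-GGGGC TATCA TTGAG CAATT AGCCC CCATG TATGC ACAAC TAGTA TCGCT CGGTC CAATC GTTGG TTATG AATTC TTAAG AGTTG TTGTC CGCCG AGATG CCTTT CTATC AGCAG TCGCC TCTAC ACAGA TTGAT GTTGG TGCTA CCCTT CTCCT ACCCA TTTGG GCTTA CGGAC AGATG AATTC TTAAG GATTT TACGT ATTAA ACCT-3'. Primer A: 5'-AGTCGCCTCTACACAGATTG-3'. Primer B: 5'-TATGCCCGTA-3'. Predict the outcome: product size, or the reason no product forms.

Primer B (TATGCCCGTA) does not match the top strand, and its reverse complement TACGGGCATA does not match either.
With no annealing site for primer B, no amplification occurs.

No product — primer B has no binding site in the template.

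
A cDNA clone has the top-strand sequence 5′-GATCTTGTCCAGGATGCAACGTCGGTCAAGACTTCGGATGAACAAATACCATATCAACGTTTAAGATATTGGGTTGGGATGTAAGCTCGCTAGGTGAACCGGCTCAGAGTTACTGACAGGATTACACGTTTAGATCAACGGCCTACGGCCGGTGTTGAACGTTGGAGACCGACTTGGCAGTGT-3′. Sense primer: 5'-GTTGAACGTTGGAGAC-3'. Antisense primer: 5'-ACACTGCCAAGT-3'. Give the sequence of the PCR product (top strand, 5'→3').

Forward primer GTTGAACGTTGGAGAC is found on the top strand at positions 154–169.
The reverse primer's reverse complement is ACTTGGCAGTGT, which matches the template at positions 172–183.
The product is the template from position 154 through 183 (30 bp).

5'-GTTGAACGTTGGAGACCGACTTGGCAGTGT-3'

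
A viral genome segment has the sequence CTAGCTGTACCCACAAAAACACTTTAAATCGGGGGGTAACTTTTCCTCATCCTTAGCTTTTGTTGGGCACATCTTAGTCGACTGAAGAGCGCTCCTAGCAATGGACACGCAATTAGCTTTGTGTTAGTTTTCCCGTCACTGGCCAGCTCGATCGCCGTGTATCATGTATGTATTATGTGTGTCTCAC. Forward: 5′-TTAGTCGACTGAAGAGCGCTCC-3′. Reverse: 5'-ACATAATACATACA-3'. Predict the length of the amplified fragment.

Forward primer TTAGTCGACTGAAGAGCGCTCC is found on the top strand at positions 74–95.
Taking the reverse complement of ACATAATACATACA gives TGTATGTATTATGT, found at positions 165–178 on the template; the primer anneals here to the top strand with its 3' end pointing upstream.
Product length = (reverse-primer end) − (forward-primer start) + 1 = 178 − 74 + 1 = 105 bp.

105 bp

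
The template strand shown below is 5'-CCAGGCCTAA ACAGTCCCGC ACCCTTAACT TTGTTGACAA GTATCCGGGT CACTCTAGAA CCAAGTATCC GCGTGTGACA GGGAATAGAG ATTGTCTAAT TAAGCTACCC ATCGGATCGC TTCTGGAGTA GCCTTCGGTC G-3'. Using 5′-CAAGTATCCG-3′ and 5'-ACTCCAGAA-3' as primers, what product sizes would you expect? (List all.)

The forward primer CAAGTATCCG matches the top strand at positions 38–47, 62–71.
The reverse primer's reverse complement is TTCTGGAGT, matching at positions 121–129.
Each forward site pairs with the reverse site to give a product ending at position 129: sizes 92, 68 bp.

92 bp, 68 bp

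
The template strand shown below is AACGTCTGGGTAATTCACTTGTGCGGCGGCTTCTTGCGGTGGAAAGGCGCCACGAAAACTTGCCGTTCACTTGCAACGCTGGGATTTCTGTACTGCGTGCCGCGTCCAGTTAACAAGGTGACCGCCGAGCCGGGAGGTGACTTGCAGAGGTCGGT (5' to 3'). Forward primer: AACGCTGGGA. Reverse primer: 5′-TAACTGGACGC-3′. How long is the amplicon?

Scanning the template, AACGCTGGGA occurs at positions 75–84; this primer anneals to the bottom strand there with its 3' end pointing downstream.
Taking the reverse complement of TAACTGGACGC gives GCGTCCAGTTA, found at positions 102–112 on the template; the primer anneals here to the top strand with its 3' end pointing upstream.
The product runs from position 75 to position 112, so its length is 112 − 75 + 1 = 38 bp.

38 bp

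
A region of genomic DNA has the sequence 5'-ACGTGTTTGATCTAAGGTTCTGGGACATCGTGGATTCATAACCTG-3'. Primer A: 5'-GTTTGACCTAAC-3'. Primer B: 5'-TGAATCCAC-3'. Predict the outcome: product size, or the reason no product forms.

Primer A (GTTTGACCTAAC) does not match the top strand, and its reverse complement GTTAGGTCAAAC does not match either.
With no annealing site for primer A, no amplification occurs.

No product — primer A has no binding site in the template.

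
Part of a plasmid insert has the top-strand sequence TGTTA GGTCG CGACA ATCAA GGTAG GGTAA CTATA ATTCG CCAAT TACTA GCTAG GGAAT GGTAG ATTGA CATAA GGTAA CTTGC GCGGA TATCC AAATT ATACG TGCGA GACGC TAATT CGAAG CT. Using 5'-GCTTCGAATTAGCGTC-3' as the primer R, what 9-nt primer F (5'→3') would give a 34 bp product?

5'-TCCAAATTA-3'

The reverse primer's reverse complement GACGCTAATTCGAAGC matches the template at positions 111–126, so the product ends at position 126.
A 34 bp product then starts at position 126 − 34 + 1 = 93.
The forward primer is identical to the top strand there: TCCAAATTA.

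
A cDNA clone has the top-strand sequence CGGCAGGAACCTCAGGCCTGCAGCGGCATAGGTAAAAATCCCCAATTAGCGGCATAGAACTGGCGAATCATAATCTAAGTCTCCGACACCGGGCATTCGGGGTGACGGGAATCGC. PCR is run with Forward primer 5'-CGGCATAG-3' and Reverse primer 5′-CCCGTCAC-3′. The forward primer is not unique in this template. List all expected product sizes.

86 bp, 60 bp

The forward primer CGGCATAG matches the top strand at positions 24–31, 50–57.
The reverse primer's reverse complement is GTGACGGG, matching at positions 102–109.
Each forward site pairs with the reverse site to give a product ending at position 109: sizes 86, 60 bp.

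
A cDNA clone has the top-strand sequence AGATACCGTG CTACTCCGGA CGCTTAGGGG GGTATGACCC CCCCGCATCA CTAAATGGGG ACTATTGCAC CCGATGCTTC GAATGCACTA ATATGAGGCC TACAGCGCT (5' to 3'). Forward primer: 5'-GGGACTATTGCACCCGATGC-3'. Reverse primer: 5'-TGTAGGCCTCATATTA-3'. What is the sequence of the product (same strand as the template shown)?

The forward primer matches the template at positions 58–77.
Reverse complement of the reverse primer: TAATATGAGGCCTACA. This occurs on the top strand at positions 89–104.
The product is the template from position 58 through 104 (47 bp).

5'-GGGACTATTGCACCCGATGCTTCGAATGCACTAATATGAGGCCTACA-3'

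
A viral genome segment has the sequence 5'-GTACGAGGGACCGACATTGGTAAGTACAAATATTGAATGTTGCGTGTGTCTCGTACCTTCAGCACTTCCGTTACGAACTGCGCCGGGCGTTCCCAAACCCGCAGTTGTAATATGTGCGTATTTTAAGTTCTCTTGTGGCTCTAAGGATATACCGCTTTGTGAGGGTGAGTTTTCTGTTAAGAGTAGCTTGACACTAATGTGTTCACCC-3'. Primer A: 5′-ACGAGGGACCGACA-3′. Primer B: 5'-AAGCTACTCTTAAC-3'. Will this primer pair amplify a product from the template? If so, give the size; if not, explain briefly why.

Primer A (ACGAGGGACCGACA) matches the top strand at positions 3–16; it acts as a forward primer.
Primer B's reverse complement is GTTAAGAGTAGCTT, matching the top strand at positions 176–189; it acts as a reverse primer.
The 3' ends face each other across positions 3–189, giving a 187 bp product.

Yes — a 187 bp product.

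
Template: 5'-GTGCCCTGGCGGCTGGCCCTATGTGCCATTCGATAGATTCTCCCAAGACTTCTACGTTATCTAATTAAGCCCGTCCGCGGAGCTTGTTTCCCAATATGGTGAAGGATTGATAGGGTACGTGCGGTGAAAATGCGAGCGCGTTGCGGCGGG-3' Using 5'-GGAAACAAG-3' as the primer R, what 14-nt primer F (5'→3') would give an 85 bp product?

The reverse primer's reverse complement CTTGTTTCC matches the template at positions 83–91, so the product ends at position 91.
An 85 bp product then starts at position 91 − 85 + 1 = 7.
The forward primer is identical to the top strand there: TGGCGGCTGGCCCT.

5'-TGGCGGCTGGCCCT-3'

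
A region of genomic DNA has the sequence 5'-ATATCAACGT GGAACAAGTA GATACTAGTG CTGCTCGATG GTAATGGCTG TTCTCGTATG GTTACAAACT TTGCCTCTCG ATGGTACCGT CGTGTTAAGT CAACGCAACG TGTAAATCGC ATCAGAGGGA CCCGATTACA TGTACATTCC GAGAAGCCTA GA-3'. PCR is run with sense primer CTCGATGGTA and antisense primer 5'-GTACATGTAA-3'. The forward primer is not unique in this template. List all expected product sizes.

112 bp, 69 bp

The forward primer CTCGATGGTA matches the top strand at positions 34–43, 77–86.
The reverse primer's reverse complement is TTACATGTAC, matching at positions 136–145.
Each forward site pairs with the reverse site to give a product ending at position 145: sizes 112, 69 bp.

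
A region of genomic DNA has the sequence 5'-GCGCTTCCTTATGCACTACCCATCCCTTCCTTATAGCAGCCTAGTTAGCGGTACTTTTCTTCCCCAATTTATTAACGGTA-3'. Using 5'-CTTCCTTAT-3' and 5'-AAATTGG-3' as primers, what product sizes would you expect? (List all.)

The forward primer CTTCCTTAT matches the top strand at positions 4–12, 26–34.
The reverse primer's reverse complement is CCAATTT, matching at positions 64–70.
Each forward site pairs with the reverse site to give a product ending at position 70: sizes 67, 45 bp.

67 bp, 45 bp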